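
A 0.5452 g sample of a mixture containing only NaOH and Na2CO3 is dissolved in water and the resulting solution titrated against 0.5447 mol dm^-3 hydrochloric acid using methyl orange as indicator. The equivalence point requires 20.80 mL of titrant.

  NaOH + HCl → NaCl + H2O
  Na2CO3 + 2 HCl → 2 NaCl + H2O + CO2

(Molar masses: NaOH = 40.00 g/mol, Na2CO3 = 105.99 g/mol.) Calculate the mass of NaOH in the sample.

n(HCl) = 0.02080 × 0.5447 = 0.01133 mol
Let x = n(NaOH), y = n(Na2CO3).
Titrant: 1x + 2y = 0.01133;  mass: 40.00x + 105.99y = 0.5452
Solving, x = 4.249 × 10^-3 mol, y = 3.540 × 10^-3 mol
mass of NaOH = 4.249 × 10^-3 × 40.00 = 0.1700 g

0.1700 g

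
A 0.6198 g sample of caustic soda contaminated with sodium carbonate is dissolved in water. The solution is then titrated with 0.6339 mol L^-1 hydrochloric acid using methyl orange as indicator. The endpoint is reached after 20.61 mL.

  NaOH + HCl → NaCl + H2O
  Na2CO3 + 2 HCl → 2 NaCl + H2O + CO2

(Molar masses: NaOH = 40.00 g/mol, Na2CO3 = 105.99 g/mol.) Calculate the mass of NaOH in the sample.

n(HCl) = 0.02061 × 0.6339 = 0.01306 mol
Let x = n(NaOH), y = n(Na2CO3).
Titrant: 1x + 2y = 0.01306;  mass: 40.00x + 105.99y = 0.6198
Solving, x = 5.584 × 10^-3 mol, y = 3.740 × 10^-3 mol
mass of NaOH = 5.584 × 10^-3 × 40.00 = 0.2234 g

0.2234 g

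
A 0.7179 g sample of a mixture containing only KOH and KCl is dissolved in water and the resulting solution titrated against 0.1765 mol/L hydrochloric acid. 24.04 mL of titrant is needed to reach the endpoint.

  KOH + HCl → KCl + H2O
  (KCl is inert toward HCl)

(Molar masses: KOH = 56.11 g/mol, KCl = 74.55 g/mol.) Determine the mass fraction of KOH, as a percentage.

n(HCl) = 0.02404 × 0.1765 = 4.243 × 10^-3 mol
Let x = n(KOH), y = n(KCl).
Titrant: 1x = 4.243 × 10^-3;  mass: 56.11x + 74.55y = 0.7179
Solving, x = 4.243 × 10^-3 mol, y = 6.436 × 10^-3 mol
mass of KOH = 4.243 × 10^-3 × 56.11 = 0.2381 g
% KOH = 0.2381 / 0.7179 × 100 = 33.16 %

33.16 %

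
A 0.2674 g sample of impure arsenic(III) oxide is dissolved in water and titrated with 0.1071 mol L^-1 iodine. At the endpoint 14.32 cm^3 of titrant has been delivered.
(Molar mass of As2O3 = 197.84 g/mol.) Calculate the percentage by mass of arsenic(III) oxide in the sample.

As2O3 + 2 I2 + 2 H2O → As2O5 + 4 HI
n(I2) = 0.01432 L × 0.1071 mol/L = 1.534 × 10^-3 mol
From the 1:2 ratio, n(As2O3) = 1/2 × 1.534 × 10^-3 = 7.668 × 10^-4 mol
mass of As2O3 = 7.668 × 10^-4 × 197.84 g/mol = 0.1517 g
% As2O3 = 0.1517 / 0.2674 × 100 = 56.74 %

56.74 %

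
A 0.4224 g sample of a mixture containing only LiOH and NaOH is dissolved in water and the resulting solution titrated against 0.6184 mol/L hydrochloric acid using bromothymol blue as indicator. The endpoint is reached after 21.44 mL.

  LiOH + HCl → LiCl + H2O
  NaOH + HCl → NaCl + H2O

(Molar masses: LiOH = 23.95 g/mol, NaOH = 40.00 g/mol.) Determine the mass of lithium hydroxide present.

n(HCl) = 0.02144 × 0.6184 = 0.01326 mol
Let x = n(LiOH), y = n(NaOH).
Titrant: 1x + 1y = 0.01326;  mass: 23.95x + 40.00y = 0.4224
Solving, x = 6.725 × 10^-3 mol, y = 6.533 × 10^-3 mol
mass of LiOH = 6.725 × 10^-3 × 23.95 = 0.1611 g

0.1611 g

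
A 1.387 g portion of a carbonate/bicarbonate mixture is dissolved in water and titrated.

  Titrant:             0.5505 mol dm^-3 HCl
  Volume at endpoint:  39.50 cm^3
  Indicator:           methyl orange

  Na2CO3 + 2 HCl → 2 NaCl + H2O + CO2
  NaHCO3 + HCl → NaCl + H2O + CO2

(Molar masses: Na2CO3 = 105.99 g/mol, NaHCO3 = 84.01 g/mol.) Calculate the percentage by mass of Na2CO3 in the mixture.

n(HCl) = 0.03950 × 0.5505 = 0.02174 mol
Let x = n(Na2CO3), y = n(NaHCO3).
Titrant: 2x + 1y = 0.02174;  mass: 105.99x + 84.01y = 1.387
Solving, x = 7.090 × 10^-3 mol, y = 7.565 × 10^-3 mol
mass of Na2CO3 = 7.090 × 10^-3 × 105.99 = 0.7514 g
% Na2CO3 = 0.7514 / 1.387 × 100 = 54.18 %

54.18 %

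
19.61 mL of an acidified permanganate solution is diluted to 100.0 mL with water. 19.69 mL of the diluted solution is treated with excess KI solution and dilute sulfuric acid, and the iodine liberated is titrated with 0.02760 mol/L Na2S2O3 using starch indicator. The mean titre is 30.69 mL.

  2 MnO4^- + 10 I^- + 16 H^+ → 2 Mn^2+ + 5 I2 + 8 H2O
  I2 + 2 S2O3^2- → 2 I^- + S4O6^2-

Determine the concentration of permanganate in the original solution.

n(S2O3^2-) = 0.03069 × 0.02760 = 8.470 × 10^-4 mol
n(I2) = n(S2O3^2-)/2 = 4.235 × 10^-4 mol
From the 2:5 ratio, n(MnO4^-) in the aliquot = 2/5 × 4.235 × 10^-4 = 1.694 × 10^-4 mol
[MnO4^-]_dilute = 1.694 × 10^-4 / 0.01969 = 0.008604 mol/L
[MnO4^-]_original = 0.008604 × 100.0/19.61 = 0.04387 mol/L

0.04387 mol/L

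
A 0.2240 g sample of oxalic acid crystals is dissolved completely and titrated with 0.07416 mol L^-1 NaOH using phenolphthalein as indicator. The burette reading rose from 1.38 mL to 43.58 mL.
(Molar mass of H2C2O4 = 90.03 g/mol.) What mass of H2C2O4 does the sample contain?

0.1409 g

H2C2O4 + 2 NaOH → Na2C2O4 + 2 H2O
n(NaOH) = 0.04220 L × 0.07416 mol/L = 3.130 × 10^-3 mol
From the 1:2 ratio, n(H2C2O4) = 1/2 × 3.130 × 10^-3 = 1.565 × 10^-3 mol
mass of H2C2O4 = 1.565 × 10^-3 × 90.03 g/mol = 0.1409 g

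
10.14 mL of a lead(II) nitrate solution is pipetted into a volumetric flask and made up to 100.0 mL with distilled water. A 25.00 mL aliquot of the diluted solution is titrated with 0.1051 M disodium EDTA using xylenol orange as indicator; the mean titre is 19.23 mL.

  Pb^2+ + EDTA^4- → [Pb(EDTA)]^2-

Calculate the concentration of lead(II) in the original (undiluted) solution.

0.7973 M

n(EDTA) = 0.01923 × 0.1051 = 2.021 × 10^-3 mol
n(Pb2+) in the aliquot = 2.021 × 10^-3 mol (1:1 ratio)
[Pb2+]_dilute = 2.021 × 10^-3 / 0.02500 = 0.08084 mol/L
Dilution factor = 100.0 / 10.14 = 9.862
[Pb2+]_stock = 0.08084 × 9.862 = 0.7973 mol/L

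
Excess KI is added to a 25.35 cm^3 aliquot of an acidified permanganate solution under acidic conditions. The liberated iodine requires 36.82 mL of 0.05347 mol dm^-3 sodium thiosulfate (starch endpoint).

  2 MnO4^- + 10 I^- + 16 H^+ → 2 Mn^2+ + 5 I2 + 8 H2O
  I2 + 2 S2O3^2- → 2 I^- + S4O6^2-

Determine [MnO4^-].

n(S2O3^2-) = 0.03682 × 0.05347 = 1.969 × 10^-3 mol
n(I2) = n(S2O3^2-)/2 = 9.844 × 10^-4 mol
From the 2:5 ratio, n(MnO4^-) in the aliquot = 2/5 × 9.844 × 10^-4 = 3.938 × 10^-4 mol
[MnO4^-] = 3.938 × 10^-4 / 0.02535 = 0.01553 mol/L

0.01553 mol/L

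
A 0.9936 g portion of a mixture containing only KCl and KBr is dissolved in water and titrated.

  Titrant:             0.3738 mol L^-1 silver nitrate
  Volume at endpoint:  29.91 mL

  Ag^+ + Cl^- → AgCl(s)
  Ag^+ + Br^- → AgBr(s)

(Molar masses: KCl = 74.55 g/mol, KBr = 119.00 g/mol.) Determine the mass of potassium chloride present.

0.5650 g

n(AgNO3) = 0.02991 × 0.3738 = 0.01118 mol
Let x = n(KCl), y = n(KBr).
Titrant: 1x + 1y = 0.01118;  mass: 74.55x + 119.00y = 0.9936
Solving, x = 7.578 × 10^-3 mol, y = 3.602 × 10^-3 mol
mass of KCl = 7.578 × 10^-3 × 74.55 = 0.5650 g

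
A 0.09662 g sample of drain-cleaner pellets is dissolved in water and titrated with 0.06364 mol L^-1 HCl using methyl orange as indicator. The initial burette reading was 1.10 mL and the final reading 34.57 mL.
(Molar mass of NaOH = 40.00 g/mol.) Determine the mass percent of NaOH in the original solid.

NaOH + HCl → NaCl + H2O
n(HCl) = 0.03347 L × 0.06364 mol/L = 2.130 × 10^-3 mol
n(NaOH) = 2.130 × 10^-3 mol (1:1 ratio)
mass of NaOH = 2.130 × 10^-3 × 40.00 g/mol = 0.08520 g
% NaOH = 0.08520 / 0.09662 × 100 = 88.18 %

88.18 %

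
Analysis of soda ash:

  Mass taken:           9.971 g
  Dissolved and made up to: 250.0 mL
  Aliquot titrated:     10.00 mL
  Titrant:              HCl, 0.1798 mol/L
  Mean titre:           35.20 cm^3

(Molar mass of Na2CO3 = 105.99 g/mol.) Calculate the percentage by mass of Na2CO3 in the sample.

Na2CO3 + 2 HCl → 2 NaCl + H2O + CO2
n(HCl) per titration = 0.03520 × 0.1798 = 6.329 × 10^-3 mol
From the 1:2 ratio, n(Na2CO3) in each aliquot = 1/2 × 6.329 × 10^-3 = 3.164 × 10^-3 mol
n(Na2CO3) in the whole flask = 3.164 × 10^-3 × 250.0/10.00 = 0.07911 mol
mass of Na2CO3 = 0.07911 × 105.99 = 8.385 g
% Na2CO3 = 8.385 / 9.971 × 100 = 84.09 %

84.09 %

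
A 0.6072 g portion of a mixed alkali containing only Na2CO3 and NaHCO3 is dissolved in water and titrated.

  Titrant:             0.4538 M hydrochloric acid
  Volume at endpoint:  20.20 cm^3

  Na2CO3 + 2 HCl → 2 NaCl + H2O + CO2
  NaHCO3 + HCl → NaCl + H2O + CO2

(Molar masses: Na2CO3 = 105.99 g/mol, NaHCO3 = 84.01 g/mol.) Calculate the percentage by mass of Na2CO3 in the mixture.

45.84 %

n(HCl) = 0.02020 × 0.4538 = 9.167 × 10^-3 mol
Let x = n(Na2CO3), y = n(NaHCO3).
Titrant: 2x + 1y = 9.167 × 10^-3;  mass: 105.99x + 84.01y = 0.6072
Solving, x = 2.626 × 10^-3 mol, y = 3.914 × 10^-3 mol
mass of Na2CO3 = 2.626 × 10^-3 × 105.99 = 0.2783 g
% Na2CO3 = 0.2783 / 0.6072 × 100 = 45.84 %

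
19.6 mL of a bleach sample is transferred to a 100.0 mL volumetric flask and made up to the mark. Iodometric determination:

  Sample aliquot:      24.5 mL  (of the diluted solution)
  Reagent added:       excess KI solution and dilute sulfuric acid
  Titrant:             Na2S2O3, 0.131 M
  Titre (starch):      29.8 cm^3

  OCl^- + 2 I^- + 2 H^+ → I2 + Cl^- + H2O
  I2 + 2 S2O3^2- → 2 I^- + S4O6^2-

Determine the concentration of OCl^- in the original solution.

n(S2O3^2-) = 0.0298 × 0.131 = 3.90 × 10^-3 mol
n(I2) = n(S2O3^2-)/2 = 1.95 × 10^-3 mol
n(OCl^-) in the aliquot = 1.95 × 10^-3 mol (1:1 ratio)
[OCl^-]_dilute = 1.95 × 10^-3 / 0.0245 = 0.0797 mol/L
[OCl^-]_original = 0.0797 × 100.0/19.6 = 0.406 mol/L

0.406 M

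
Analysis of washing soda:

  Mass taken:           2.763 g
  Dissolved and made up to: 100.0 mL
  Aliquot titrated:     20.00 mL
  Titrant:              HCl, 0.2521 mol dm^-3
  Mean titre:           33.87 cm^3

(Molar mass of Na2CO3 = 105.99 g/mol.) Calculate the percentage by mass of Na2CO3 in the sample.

Na2CO3 + 2 HCl → 2 NaCl + H2O + CO2
n(HCl) per titration = 0.03387 × 0.2521 = 8.539 × 10^-3 mol
From the 1:2 ratio, n(Na2CO3) in each aliquot = 1/2 × 8.539 × 10^-3 = 4.269 × 10^-3 mol
n(Na2CO3) in the whole flask = 4.269 × 10^-3 × 100.0/20.00 = 0.02135 mol
mass of Na2CO3 = 0.02135 × 105.99 = 2.263 g
% Na2CO3 = 2.263 / 2.763 × 100 = 81.89 %

81.89 %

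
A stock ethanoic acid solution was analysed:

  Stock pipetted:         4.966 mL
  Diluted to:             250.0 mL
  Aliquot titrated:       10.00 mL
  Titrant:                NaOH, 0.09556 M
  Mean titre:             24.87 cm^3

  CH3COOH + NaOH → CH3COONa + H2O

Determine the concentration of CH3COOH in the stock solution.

11.96 M

n(NaOH) = 0.02487 × 0.09556 = 2.377 × 10^-3 mol
n(CH3COOH) in the aliquot = 2.377 × 10^-3 mol (1:1 ratio)
[CH3COOH]_dilute = 2.377 × 10^-3 / 0.01000 = 0.2377 mol/L
Dilution factor = 250.0 / 4.966 = 50.34
[CH3COOH]_stock = 0.2377 × 50.34 = 11.96 mol/L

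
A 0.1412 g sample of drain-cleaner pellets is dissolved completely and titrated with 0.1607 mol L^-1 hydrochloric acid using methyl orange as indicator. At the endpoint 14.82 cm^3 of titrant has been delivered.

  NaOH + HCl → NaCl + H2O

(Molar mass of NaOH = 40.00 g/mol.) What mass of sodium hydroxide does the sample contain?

0.09526 g

n(HCl) = 0.01482 L × 0.1607 mol/L = 2.382 × 10^-3 mol
n(NaOH) = 2.382 × 10^-3 mol (1:1 ratio)
mass of NaOH = 2.382 × 10^-3 × 40.00 g/mol = 0.09526 g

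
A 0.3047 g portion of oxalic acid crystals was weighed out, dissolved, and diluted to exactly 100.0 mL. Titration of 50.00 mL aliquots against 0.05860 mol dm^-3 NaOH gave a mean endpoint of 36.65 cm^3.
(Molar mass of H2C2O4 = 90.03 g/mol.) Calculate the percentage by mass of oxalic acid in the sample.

H2C2O4 + 2 NaOH → Na2C2O4 + 2 H2O
n(NaOH) per titration = 0.03665 × 0.05860 = 2.148 × 10^-3 mol
From the 1:2 ratio, n(H2C2O4) in each aliquot = 1/2 × 2.148 × 10^-3 = 1.074 × 10^-3 mol
n(H2C2O4) in the whole flask = 1.074 × 10^-3 × 100.0/50.00 = 2.148 × 10^-3 mol
mass of H2C2O4 = 2.148 × 10^-3 × 90.03 = 0.1934 g
% H2C2O4 = 0.1934 / 0.3047 × 100 = 63.46 %

63.46 %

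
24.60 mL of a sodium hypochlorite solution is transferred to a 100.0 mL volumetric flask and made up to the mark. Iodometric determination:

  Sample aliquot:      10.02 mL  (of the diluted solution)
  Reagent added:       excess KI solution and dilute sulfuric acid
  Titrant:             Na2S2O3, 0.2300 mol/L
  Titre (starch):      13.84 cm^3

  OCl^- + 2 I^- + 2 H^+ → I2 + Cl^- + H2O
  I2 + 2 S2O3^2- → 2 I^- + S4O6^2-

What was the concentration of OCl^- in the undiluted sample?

n(S2O3^2-) = 0.01384 × 0.2300 = 3.183 × 10^-3 mol
n(I2) = n(S2O3^2-)/2 = 1.592 × 10^-3 mol
n(OCl^-) in the aliquot = 1.592 × 10^-3 mol (1:1 ratio)
[OCl^-]_dilute = 1.592 × 10^-3 / 0.01002 = 0.1588 mol/L
[OCl^-]_original = 0.1588 × 100.0/24.60 = 0.6457 mol/L

0.6457 mol/L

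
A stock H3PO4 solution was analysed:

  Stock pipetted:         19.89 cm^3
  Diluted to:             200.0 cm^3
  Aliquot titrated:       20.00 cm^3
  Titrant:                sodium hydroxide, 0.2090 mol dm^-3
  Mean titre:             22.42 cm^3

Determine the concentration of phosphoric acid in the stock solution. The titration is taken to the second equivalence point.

H3PO4 + 2 NaOH → Na2HPO4 + 2 H2O
n(NaOH) = 0.02242 × 0.2090 = 4.686 × 10^-3 mol
From the 1:2 ratio, n(H3PO4) in the aliquot = 1/2 × 4.686 × 10^-3 = 2.343 × 10^-3 mol
[H3PO4]_dilute = 2.343 × 10^-3 / 0.02000 = 0.1171 mol/L
Dilution factor = 200.0 / 19.89 = 10.06
[H3PO4]_stock = 0.1171 × 10.06 = 1.178 mol/L

1.178 mol/L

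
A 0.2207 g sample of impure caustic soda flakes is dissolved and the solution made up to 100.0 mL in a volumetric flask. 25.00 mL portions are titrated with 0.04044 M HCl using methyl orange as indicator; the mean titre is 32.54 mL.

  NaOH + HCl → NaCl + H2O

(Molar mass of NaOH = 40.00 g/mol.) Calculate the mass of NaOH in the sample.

0.2105 g

n(HCl) per titration = 0.03254 × 0.04044 = 1.316 × 10^-3 mol
n(NaOH) in each aliquot = 1.316 × 10^-3 mol (1:1 ratio)
n(NaOH) in the whole flask = 1.316 × 10^-3 × 100.0/25.00 = 5.264 × 10^-3 mol
mass of NaOH = 5.264 × 10^-3 × 40.00 = 0.2105 g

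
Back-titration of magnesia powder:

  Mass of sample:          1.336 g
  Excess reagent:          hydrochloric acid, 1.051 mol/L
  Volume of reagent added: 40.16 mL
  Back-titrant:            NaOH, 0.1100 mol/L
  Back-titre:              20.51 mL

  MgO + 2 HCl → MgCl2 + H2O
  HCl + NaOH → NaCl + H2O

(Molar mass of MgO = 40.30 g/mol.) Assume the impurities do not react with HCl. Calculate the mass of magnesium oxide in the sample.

n(HCl) added = 0.04016 × 1.051 = 0.04221 mol
n(NaOH) used in back-titration = 0.02051 × 0.1100 = 2.256 × 10^-3 mol
n(HCl) left over = 2.256 × 10^-3 mol (1:1 ratio)
n(HCl) consumed by analyte = 0.04221 − 2.256 × 10^-3 = 0.03995 mol
From the 1:2 ratio, n(MgO) = 1/2 × 0.03995 = 0.01998 mol
mass of MgO = 0.01998 × 40.30 = 0.8050 g

0.8050 g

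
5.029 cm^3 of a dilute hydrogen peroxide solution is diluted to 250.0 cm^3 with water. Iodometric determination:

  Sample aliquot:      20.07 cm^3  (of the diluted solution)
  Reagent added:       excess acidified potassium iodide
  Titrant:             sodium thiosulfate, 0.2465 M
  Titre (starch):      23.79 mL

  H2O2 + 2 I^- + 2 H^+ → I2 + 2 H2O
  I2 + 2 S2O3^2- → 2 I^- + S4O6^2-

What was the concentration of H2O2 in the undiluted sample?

n(S2O3^2-) = 0.02379 × 0.2465 = 5.864 × 10^-3 mol
n(I2) = n(S2O3^2-)/2 = 2.932 × 10^-3 mol
n(H2O2) in the aliquot = 2.932 × 10^-3 mol (1:1 ratio)
[H2O2]_dilute = 2.932 × 10^-3 / 0.02007 = 0.1461 mol/L
[H2O2]_original = 0.1461 × 250.0/5.029 = 7.263 mol/L

7.263 M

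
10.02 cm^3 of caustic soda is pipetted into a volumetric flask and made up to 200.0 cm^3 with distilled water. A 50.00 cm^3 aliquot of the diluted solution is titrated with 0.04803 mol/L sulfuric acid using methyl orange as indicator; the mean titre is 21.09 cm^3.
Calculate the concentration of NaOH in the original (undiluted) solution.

0.8087 mol/L

2 NaOH + H2SO4 → Na2SO4 + 2 H2O
n(H2SO4) = 0.02109 × 0.04803 = 1.013 × 10^-3 mol
From the 2:1 ratio, n(NaOH) in the aliquot = 2/1 × 1.013 × 10^-3 = 2.026 × 10^-3 mol
[NaOH]_dilute = 2.026 × 10^-3 / 0.05000 = 0.04052 mol/L
Dilution factor = 200.0 / 10.02 = 19.96
[NaOH]_stock = 0.04052 × 19.96 = 0.8087 mol/L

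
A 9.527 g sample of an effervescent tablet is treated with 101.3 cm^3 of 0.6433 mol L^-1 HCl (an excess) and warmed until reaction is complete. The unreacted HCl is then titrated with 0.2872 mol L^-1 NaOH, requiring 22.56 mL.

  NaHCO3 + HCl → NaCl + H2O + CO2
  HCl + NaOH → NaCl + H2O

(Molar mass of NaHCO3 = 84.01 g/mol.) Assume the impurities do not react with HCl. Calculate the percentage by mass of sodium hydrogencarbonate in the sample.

51.75 %

n(HCl) added = 0.1013 × 0.6433 = 0.06517 mol
n(NaOH) used in back-titration = 0.02256 × 0.2872 = 6.479 × 10^-3 mol
n(HCl) left over = 6.479 × 10^-3 mol (1:1 ratio)
n(HCl) consumed by analyte = 0.06517 − 6.479 × 10^-3 = 0.05869 mol
n(NaHCO3) = 0.05869 mol (1:1 ratio)
mass of NaHCO3 = 0.05869 × 84.01 = 4.930 g
% NaHCO3 = 4.930 / 9.527 × 100 = 51.75 %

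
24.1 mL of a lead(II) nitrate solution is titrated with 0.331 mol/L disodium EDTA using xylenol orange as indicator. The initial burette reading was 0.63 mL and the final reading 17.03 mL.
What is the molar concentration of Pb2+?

Pb^2+ + EDTA^4- → [Pb(EDTA)]^2-
n(EDTA) = 0.0164 L × 0.331 mol/L = 5.43 × 10^-3 mol
n(Pb2+) = 5.43 × 10^-3 mol (1:1 mole ratio)
[Pb2+] = 5.43 × 10^-3 mol / 0.0241 L = 0.225 mol/L

0.225 mol/L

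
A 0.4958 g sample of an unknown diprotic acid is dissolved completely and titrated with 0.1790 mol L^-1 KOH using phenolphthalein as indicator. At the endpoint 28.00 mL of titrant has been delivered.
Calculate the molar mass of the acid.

197.8 g/mol

n(KOH) = 0.02800 L × 0.1790 mol/L = 5.012 × 10^-3 mol
From the 1:2 ratio, n(H2A) = 1/2 × 5.012 × 10^-3 = 2.506 × 10^-3 mol
M = m / n = 0.4958 g / 2.506 × 10^-3 mol = 197.8 g/mol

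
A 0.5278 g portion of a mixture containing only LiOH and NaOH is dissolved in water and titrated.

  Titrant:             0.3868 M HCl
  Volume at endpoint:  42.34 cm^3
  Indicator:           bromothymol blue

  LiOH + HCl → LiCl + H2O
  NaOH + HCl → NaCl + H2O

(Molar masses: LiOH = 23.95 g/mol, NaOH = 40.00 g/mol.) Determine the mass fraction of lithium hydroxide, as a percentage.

n(HCl) = 0.04234 × 0.3868 = 0.01638 mol
Let x = n(LiOH), y = n(NaOH).
Titrant: 1x + 1y = 0.01638;  mass: 23.95x + 40.00y = 0.5278
Solving, x = 7.930 × 10^-3 mol, y = 8.447 × 10^-3 mol
mass of LiOH = 7.930 × 10^-3 × 23.95 = 0.1899 g
% LiOH = 0.1899 / 0.5278 × 100 = 35.99 %

35.99 %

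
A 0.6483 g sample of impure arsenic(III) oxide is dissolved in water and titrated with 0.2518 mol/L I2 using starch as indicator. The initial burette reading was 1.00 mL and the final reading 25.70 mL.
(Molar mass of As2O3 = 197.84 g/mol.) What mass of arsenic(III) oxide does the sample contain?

As2O3 + 2 I2 + 2 H2O → As2O5 + 4 HI
n(I2) = 0.02470 L × 0.2518 mol/L = 6.219 × 10^-3 mol
From the 1:2 ratio, n(As2O3) = 1/2 × 6.219 × 10^-3 = 3.110 × 10^-3 mol
mass of As2O3 = 3.110 × 10^-3 × 197.84 g/mol = 0.6152 g

0.6152 g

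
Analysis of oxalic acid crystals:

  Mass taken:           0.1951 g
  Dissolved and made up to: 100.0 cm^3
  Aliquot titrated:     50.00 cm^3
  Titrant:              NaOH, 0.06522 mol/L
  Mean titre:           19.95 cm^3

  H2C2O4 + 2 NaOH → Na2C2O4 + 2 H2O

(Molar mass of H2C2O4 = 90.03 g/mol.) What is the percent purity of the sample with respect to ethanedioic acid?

n(NaOH) per titration = 0.01995 × 0.06522 = 1.301 × 10^-3 mol
From the 1:2 ratio, n(H2C2O4) in each aliquot = 1/2 × 1.301 × 10^-3 = 6.506 × 10^-4 mol
n(H2C2O4) in the whole flask = 6.506 × 10^-4 × 100.0/50.00 = 1.301 × 10^-3 mol
mass of H2C2O4 = 1.301 × 10^-3 × 90.03 = 0.1171 g
% H2C2O4 = 0.1171 / 0.1951 × 100 = 60.04 %

60.04 %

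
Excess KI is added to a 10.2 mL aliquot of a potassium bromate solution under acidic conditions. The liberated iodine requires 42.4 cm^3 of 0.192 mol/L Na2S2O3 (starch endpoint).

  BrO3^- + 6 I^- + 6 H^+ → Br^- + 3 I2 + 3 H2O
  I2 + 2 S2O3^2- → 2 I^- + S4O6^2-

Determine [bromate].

0.133 mol/L

n(S2O3^2-) = 0.0424 × 0.192 = 8.14 × 10^-3 mol
n(I2) = n(S2O3^2-)/2 = 4.07 × 10^-3 mol
From the 1:3 ratio, n(BrO3^-) in the aliquot = 1/3 × 4.07 × 10^-3 = 1.36 × 10^-3 mol
[BrO3^-] = 1.36 × 10^-3 / 0.0102 = 0.133 mol/L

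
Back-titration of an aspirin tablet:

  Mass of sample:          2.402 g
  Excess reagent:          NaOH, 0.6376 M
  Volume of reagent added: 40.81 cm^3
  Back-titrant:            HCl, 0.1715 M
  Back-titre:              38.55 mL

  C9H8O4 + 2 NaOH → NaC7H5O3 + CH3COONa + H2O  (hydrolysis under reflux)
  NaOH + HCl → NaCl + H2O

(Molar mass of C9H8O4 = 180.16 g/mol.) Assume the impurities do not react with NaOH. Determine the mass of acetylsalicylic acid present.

1.748 g

n(NaOH) added = 0.04081 × 0.6376 = 0.02602 mol
n(HCl) used in back-titration = 0.03855 × 0.1715 = 6.611 × 10^-3 mol
n(NaOH) left over = 6.611 × 10^-3 mol (1:1 ratio)
n(NaOH) consumed by analyte = 0.02602 − 6.611 × 10^-3 = 0.01941 mol
From the 1:2 ratio, n(C9H8O4) = 1/2 × 0.01941 = 9.705 × 10^-3 mol
mass of C9H8O4 = 9.705 × 10^-3 × 180.16 = 1.748 g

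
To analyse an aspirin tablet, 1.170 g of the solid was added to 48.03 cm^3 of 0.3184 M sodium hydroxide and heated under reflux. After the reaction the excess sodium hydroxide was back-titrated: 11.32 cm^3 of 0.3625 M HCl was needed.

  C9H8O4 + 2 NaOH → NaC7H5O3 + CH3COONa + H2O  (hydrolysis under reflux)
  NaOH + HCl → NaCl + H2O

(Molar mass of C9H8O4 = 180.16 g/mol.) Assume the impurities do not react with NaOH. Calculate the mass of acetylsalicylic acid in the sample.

1.008 g

n(NaOH) added = 0.04803 × 0.3184 = 0.01529 mol
n(HCl) used in back-titration = 0.01132 × 0.3625 = 4.104 × 10^-3 mol
n(NaOH) left over = 4.104 × 10^-3 mol (1:1 ratio)
n(NaOH) consumed by analyte = 0.01529 − 4.104 × 10^-3 = 0.01119 mol
From the 1:2 ratio, n(C9H8O4) = 1/2 × 0.01119 = 5.595 × 10^-3 mol
mass of C9H8O4 = 5.595 × 10^-3 × 180.16 = 1.008 g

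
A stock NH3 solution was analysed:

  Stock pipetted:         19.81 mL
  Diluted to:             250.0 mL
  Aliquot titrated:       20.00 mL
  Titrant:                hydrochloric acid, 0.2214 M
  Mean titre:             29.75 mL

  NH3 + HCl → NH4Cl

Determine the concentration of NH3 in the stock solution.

4.156 M

n(HCl) = 0.02975 × 0.2214 = 6.587 × 10^-3 mol
n(NH3) in the aliquot = 6.587 × 10^-3 mol (1:1 ratio)
[NH3]_dilute = 6.587 × 10^-3 / 0.02000 = 0.3293 mol/L
Dilution factor = 250.0 / 19.81 = 12.62
[NH3]_stock = 0.3293 × 12.62 = 4.156 mol/L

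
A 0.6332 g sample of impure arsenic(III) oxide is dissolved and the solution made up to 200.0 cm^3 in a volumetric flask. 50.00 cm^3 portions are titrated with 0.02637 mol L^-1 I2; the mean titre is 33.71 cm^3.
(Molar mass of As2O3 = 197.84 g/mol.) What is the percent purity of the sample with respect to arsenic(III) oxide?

55.55 %

As2O3 + 2 I2 + 2 H2O → As2O5 + 4 HI
n(I2) per titration = 0.03371 × 0.02637 = 8.889 × 10^-4 mol
From the 1:2 ratio, n(As2O3) in each aliquot = 1/2 × 8.889 × 10^-4 = 4.445 × 10^-4 mol
n(As2O3) in the whole flask = 4.445 × 10^-4 × 200.0/50.00 = 1.778 × 10^-3 mol
mass of As2O3 = 1.778 × 10^-3 × 197.84 = 0.3517 g
% As2O3 = 0.3517 / 0.6332 × 100 = 55.55 %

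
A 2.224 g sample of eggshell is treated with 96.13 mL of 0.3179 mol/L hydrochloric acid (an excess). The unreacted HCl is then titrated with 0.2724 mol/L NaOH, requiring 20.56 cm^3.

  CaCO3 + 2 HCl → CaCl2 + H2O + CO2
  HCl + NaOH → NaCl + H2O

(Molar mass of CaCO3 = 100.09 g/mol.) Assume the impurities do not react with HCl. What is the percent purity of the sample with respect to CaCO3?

n(HCl) added = 0.09613 × 0.3179 = 0.03056 mol
n(NaOH) used in back-titration = 0.02056 × 0.2724 = 5.601 × 10^-3 mol
n(HCl) left over = 5.601 × 10^-3 mol (1:1 ratio)
n(HCl) consumed by analyte = 0.03056 − 5.601 × 10^-3 = 0.02496 mol
From the 1:2 ratio, n(CaCO3) = 1/2 × 0.02496 = 0.01248 mol
mass of CaCO3 = 0.01248 × 100.09 = 1.249 g
% CaCO3 = 1.249 / 2.224 × 100 = 56.16 %

56.16 %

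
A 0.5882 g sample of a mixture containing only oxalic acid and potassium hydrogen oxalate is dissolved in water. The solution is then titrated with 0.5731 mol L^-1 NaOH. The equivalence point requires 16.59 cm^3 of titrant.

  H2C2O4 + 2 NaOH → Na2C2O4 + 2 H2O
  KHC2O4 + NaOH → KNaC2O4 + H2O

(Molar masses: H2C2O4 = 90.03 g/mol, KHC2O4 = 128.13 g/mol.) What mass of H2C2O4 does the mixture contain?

0.3412 g

n(NaOH) = 0.01659 × 0.5731 = 9.508 × 10^-3 mol
Let x = n(H2C2O4), y = n(KHC2O4).
Titrant: 2x + 1y = 9.508 × 10^-3;  mass: 90.03x + 128.13y = 0.5882
Solving, x = 3.790 × 10^-3 mol, y = 1.928 × 10^-3 mol
mass of H2C2O4 = 3.790 × 10^-3 × 90.03 = 0.3412 g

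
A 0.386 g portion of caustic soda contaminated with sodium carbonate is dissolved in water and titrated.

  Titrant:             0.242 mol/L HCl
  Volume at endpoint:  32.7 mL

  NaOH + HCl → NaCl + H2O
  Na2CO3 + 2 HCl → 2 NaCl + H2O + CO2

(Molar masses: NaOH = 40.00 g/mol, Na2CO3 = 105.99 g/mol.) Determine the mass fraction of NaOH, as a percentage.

n(HCl) = 0.0327 × 0.242 = 7.91 × 10^-3 mol
Let x = n(NaOH), y = n(Na2CO3).
Titrant: 1x + 2y = 7.91 × 10^-3;  mass: 40.00x + 105.99y = 0.386
Solving, x = 2.57 × 10^-3 mol, y = 2.67 × 10^-3 mol
mass of NaOH = 2.57 × 10^-3 × 40.00 = 0.103 g
% NaOH = 0.103 / 0.386 × 100 = 26.6 %

26.6 %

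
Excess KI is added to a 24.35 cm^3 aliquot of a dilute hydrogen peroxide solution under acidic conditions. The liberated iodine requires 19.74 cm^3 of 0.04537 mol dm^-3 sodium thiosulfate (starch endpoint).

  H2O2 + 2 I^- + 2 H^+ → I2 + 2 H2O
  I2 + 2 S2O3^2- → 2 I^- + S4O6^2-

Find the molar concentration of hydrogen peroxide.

0.01839 mol/L

n(S2O3^2-) = 0.01974 × 0.04537 = 8.956 × 10^-4 mol
n(I2) = n(S2O3^2-)/2 = 4.478 × 10^-4 mol
n(H2O2) in the aliquot = 4.478 × 10^-4 mol (1:1 ratio)
[H2O2] = 4.478 × 10^-4 / 0.02435 = 0.01839 mol/L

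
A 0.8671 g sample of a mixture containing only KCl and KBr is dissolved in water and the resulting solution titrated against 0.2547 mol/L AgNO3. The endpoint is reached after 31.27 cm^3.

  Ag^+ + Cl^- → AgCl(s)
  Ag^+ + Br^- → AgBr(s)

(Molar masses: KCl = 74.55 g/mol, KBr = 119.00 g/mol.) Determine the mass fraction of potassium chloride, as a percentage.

n(AgNO3) = 0.03127 × 0.2547 = 7.964 × 10^-3 mol
Let x = n(KCl), y = n(KBr).
Titrant: 1x + 1y = 7.964 × 10^-3;  mass: 74.55x + 119.00y = 0.8671
Solving, x = 1.815 × 10^-3 mol, y = 6.150 × 10^-3 mol
mass of KCl = 1.815 × 10^-3 × 74.55 = 0.1353 g
% KCl = 0.1353 / 0.8671 × 100 = 15.60 %

15.60 %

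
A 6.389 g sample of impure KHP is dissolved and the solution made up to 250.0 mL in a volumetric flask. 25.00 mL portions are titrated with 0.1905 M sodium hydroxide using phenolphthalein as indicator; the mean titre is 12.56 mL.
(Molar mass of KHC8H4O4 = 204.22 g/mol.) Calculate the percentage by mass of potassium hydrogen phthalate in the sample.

76.48 %

KHC8H4O4 + NaOH → KNaC8H4O4 + H2O
n(NaOH) per titration = 0.01256 × 0.1905 = 2.393 × 10^-3 mol
n(KHC8H4O4) in each aliquot = 2.393 × 10^-3 mol (1:1 ratio)
n(KHC8H4O4) in the whole flask = 2.393 × 10^-3 × 250.0/25.00 = 0.02393 mol
mass of KHC8H4O4 = 0.02393 × 204.22 = 4.886 g
% KHC8H4O4 = 4.886 / 6.389 × 100 = 76.48 %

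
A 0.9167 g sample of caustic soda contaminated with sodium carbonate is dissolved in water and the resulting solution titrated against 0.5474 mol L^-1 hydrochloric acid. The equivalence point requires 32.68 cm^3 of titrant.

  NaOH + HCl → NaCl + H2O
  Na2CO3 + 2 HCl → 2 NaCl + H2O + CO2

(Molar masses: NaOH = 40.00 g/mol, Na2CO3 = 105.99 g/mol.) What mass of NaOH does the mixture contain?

n(HCl) = 0.03268 × 0.5474 = 0.01789 mol
Let x = n(NaOH), y = n(Na2CO3).
Titrant: 1x + 2y = 0.01789;  mass: 40.00x + 105.99y = 0.9167
Solving, x = 2.411 × 10^-3 mol, y = 7.739 × 10^-3 mol
mass of NaOH = 2.411 × 10^-3 × 40.00 = 0.09643 g

0.09643 g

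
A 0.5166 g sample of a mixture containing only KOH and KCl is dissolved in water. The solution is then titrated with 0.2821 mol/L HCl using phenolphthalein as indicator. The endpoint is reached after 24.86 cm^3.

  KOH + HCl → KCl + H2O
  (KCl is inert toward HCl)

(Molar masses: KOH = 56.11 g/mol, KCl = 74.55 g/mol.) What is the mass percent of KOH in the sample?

n(HCl) = 0.02486 × 0.2821 = 7.013 × 10^-3 mol
Let x = n(KOH), y = n(KCl).
Titrant: 1x = 7.013 × 10^-3;  mass: 56.11x + 74.55y = 0.5166
Solving, x = 7.013 × 10^-3 mol, y = 1.651 × 10^-3 mol
mass of KOH = 7.013 × 10^-3 × 56.11 = 0.3935 g
% KOH = 0.3935 / 0.5166 × 100 = 76.17 %

76.17 %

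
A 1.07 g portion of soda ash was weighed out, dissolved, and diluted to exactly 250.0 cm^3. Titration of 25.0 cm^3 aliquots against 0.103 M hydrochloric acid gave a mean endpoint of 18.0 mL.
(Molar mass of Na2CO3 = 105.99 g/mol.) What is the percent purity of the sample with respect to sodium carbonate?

Na2CO3 + 2 HCl → 2 NaCl + H2O + CO2
n(HCl) per titration = 0.0180 × 0.103 = 1.85 × 10^-3 mol
From the 1:2 ratio, n(Na2CO3) in each aliquot = 1/2 × 1.85 × 10^-3 = 9.27 × 10^-4 mol
n(Na2CO3) in the whole flask = 9.27 × 10^-4 × 250.0/25.0 = 9.27 × 10^-3 mol
mass of Na2CO3 = 9.27 × 10^-3 × 105.99 = 0.983 g
% Na2CO3 = 0.983 / 1.07 × 100 = 91.8 %

91.8 %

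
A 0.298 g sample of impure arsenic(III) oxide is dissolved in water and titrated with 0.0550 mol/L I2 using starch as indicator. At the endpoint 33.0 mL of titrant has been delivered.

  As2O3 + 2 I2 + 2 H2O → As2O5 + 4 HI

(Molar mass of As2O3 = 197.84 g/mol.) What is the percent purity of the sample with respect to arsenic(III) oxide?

60.2 %

n(I2) = 0.0330 L × 0.0550 mol/L = 1.81 × 10^-3 mol
From the 1:2 ratio, n(As2O3) = 1/2 × 1.81 × 10^-3 = 9.07 × 10^-4 mol
mass of As2O3 = 9.07 × 10^-4 × 197.84 g/mol = 0.180 g
% As2O3 = 0.180 / 0.298 × 100 = 60.2 %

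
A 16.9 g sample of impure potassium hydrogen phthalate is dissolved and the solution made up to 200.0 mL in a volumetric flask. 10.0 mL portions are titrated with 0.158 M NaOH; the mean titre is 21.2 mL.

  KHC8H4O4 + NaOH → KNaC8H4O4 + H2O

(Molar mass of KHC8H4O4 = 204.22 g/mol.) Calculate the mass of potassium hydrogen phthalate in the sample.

13.7 g

n(NaOH) per titration = 0.0212 × 0.158 = 3.35 × 10^-3 mol
n(KHC8H4O4) in each aliquot = 3.35 × 10^-3 mol (1:1 ratio)
n(KHC8H4O4) in the whole flask = 3.35 × 10^-3 × 200.0/10.0 = 0.0670 mol
mass of KHC8H4O4 = 0.0670 × 204.22 = 13.7 g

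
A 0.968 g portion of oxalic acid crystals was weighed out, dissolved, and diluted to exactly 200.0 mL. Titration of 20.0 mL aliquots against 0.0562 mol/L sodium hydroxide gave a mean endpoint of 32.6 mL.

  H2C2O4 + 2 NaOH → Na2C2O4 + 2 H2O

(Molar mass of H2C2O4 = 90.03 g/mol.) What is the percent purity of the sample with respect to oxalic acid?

n(NaOH) per titration = 0.0326 × 0.0562 = 1.83 × 10^-3 mol
From the 1:2 ratio, n(H2C2O4) in each aliquot = 1/2 × 1.83 × 10^-3 = 9.16 × 10^-4 mol
n(H2C2O4) in the whole flask = 9.16 × 10^-4 × 200.0/20.0 = 9.16 × 10^-3 mol
mass of H2C2O4 = 9.16 × 10^-3 × 90.03 = 0.825 g
% H2C2O4 = 0.825 / 0.968 × 100 = 85.2 %

85.2 %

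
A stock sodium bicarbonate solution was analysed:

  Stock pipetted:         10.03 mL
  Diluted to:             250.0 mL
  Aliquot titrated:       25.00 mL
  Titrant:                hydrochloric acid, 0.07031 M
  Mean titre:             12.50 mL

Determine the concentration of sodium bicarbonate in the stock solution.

0.8762 M

NaHCO3 + HCl → NaCl + H2O + CO2
n(HCl) = 0.01250 × 0.07031 = 8.789 × 10^-4 mol
n(NaHCO3) in the aliquot = 8.789 × 10^-4 mol (1:1 ratio)
[NaHCO3]_dilute = 8.789 × 10^-4 / 0.02500 = 0.03515 mol/L
Dilution factor = 250.0 / 10.03 = 24.93
[NaHCO3]_stock = 0.03515 × 24.93 = 0.8762 mol/L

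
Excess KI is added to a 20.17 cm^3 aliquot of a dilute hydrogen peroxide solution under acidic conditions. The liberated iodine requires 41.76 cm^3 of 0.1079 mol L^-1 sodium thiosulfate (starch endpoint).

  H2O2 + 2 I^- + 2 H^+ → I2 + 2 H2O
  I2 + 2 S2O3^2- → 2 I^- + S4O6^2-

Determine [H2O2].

0.1117 mol/L

n(S2O3^2-) = 0.04176 × 0.1079 = 4.506 × 10^-3 mol
n(I2) = n(S2O3^2-)/2 = 2.253 × 10^-3 mol
n(H2O2) in the aliquot = 2.253 × 10^-3 mol (1:1 ratio)
[H2O2] = 2.253 × 10^-3 / 0.02017 = 0.1117 mol/L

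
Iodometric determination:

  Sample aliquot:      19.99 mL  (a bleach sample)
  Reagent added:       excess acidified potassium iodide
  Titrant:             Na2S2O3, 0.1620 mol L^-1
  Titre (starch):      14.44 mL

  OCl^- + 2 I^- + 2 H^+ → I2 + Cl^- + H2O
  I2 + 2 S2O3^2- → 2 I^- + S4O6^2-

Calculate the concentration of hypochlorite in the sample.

0.05851 mol/L

n(S2O3^2-) = 0.01444 × 0.1620 = 2.339 × 10^-3 mol
n(I2) = n(S2O3^2-)/2 = 1.170 × 10^-3 mol
n(OCl^-) in the aliquot = 1.170 × 10^-3 mol (1:1 ratio)
[OCl^-] = 1.170 × 10^-3 / 0.01999 = 0.05851 mol/L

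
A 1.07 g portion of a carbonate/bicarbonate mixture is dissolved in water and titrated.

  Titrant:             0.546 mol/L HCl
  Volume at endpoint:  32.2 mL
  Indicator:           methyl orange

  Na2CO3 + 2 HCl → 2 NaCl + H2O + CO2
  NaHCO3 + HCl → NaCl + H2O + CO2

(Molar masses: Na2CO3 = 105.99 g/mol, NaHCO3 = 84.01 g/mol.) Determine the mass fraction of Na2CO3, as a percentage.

65.0 %

n(HCl) = 0.0322 × 0.546 = 0.0176 mol
Let x = n(Na2CO3), y = n(NaHCO3).
Titrant: 2x + 1y = 0.0176;  mass: 105.99x + 84.01y = 1.07
Solving, x = 6.56 × 10^-3 mol, y = 4.46 × 10^-3 mol
mass of Na2CO3 = 6.56 × 10^-3 × 105.99 = 0.695 g
% Na2CO3 = 0.695 / 1.07 × 100 = 65.0 %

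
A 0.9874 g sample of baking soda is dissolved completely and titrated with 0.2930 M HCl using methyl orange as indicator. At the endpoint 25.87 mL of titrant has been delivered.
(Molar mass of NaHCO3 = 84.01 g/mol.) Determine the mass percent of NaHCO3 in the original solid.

64.49 %

NaHCO3 + HCl → NaCl + H2O + CO2
n(HCl) = 0.02587 L × 0.2930 mol/L = 7.580 × 10^-3 mol
n(NaHCO3) = 7.580 × 10^-3 mol (1:1 ratio)
mass of NaHCO3 = 7.580 × 10^-3 × 84.01 g/mol = 0.6368 g
% NaHCO3 = 0.6368 / 0.9874 × 100 = 64.49 %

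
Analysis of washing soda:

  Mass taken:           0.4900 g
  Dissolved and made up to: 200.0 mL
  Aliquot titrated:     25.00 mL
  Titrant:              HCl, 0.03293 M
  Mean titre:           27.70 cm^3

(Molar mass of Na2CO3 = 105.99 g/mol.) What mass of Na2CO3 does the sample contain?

Na2CO3 + 2 HCl → 2 NaCl + H2O + CO2
n(HCl) per titration = 0.02770 × 0.03293 = 9.122 × 10^-4 mol
From the 1:2 ratio, n(Na2CO3) in each aliquot = 1/2 × 9.122 × 10^-4 = 4.561 × 10^-4 mol
n(Na2CO3) in the whole flask = 4.561 × 10^-4 × 200.0/25.00 = 3.649 × 10^-3 mol
mass of Na2CO3 = 3.649 × 10^-3 × 105.99 = 0.3867 g

0.3867 g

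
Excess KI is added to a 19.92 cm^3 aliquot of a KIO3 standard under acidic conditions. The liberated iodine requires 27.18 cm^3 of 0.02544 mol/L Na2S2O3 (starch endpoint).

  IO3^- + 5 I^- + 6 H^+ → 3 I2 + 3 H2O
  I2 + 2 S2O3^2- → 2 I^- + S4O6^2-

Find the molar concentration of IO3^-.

0.005785 mol/L

n(S2O3^2-) = 0.02718 × 0.02544 = 6.915 × 10^-4 mol
n(I2) = n(S2O3^2-)/2 = 3.457 × 10^-4 mol
From the 1:3 ratio, n(IO3^-) in the aliquot = 1/3 × 3.457 × 10^-4 = 1.152 × 10^-4 mol
[IO3^-] = 1.152 × 10^-4 / 0.01992 = 0.005785 mol/L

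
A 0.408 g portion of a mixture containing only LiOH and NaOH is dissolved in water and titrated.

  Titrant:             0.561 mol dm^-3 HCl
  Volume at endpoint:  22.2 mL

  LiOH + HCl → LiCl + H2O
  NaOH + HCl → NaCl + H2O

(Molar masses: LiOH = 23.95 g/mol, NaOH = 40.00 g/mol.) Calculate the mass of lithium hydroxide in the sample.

0.135 g

n(HCl) = 0.0222 × 0.561 = 0.0125 mol
Let x = n(LiOH), y = n(NaOH).
Titrant: 1x + 1y = 0.0125;  mass: 23.95x + 40.00y = 0.408
Solving, x = 5.62 × 10^-3 mol, y = 6.84 × 10^-3 mol
mass of LiOH = 5.62 × 10^-3 × 23.95 = 0.135 g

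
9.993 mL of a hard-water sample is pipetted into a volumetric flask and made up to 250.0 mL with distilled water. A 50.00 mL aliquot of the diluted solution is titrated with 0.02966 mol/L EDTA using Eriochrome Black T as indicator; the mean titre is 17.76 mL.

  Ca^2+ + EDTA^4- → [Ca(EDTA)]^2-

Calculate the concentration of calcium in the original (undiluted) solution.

0.2636 mol/L

n(EDTA) = 0.01776 × 0.02966 = 5.268 × 10^-4 mol
n(Ca2+) in the aliquot = 5.268 × 10^-4 mol (1:1 ratio)
[Ca2+]_dilute = 5.268 × 10^-4 / 0.05000 = 0.01054 mol/L
Dilution factor = 250.0 / 9.993 = 25.02
[Ca2+]_stock = 0.01054 × 25.02 = 0.2636 mol/L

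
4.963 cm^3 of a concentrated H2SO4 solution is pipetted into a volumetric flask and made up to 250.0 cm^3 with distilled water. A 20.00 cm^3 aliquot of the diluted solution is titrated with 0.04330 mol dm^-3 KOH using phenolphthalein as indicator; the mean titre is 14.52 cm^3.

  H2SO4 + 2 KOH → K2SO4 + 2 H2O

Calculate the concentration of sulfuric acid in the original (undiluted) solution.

0.7918 mol/L

n(KOH) = 0.01452 × 0.04330 = 6.287 × 10^-4 mol
From the 1:2 ratio, n(H2SO4) in the aliquot = 1/2 × 6.287 × 10^-4 = 3.144 × 10^-4 mol
[H2SO4]_dilute = 3.144 × 10^-4 / 0.02000 = 0.01572 mol/L
Dilution factor = 250.0 / 4.963 = 50.37
[H2SO4]_stock = 0.01572 × 50.37 = 0.7918 mol/L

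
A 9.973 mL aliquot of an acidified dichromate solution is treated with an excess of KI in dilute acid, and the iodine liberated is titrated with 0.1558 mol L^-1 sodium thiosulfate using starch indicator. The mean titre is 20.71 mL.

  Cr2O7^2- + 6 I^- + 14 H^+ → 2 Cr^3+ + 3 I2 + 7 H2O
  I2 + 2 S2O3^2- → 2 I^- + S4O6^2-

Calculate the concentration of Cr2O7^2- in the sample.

n(S2O3^2-) = 0.02071 × 0.1558 = 3.227 × 10^-3 mol
n(I2) = n(S2O3^2-)/2 = 1.613 × 10^-3 mol
From the 1:3 ratio, n(Cr2O7^2-) in the aliquot = 1/3 × 1.613 × 10^-3 = 5.378 × 10^-4 mol
[Cr2O7^2-] = 5.378 × 10^-4 / 0.009973 = 0.05392 mol/L

0.05392 mol/L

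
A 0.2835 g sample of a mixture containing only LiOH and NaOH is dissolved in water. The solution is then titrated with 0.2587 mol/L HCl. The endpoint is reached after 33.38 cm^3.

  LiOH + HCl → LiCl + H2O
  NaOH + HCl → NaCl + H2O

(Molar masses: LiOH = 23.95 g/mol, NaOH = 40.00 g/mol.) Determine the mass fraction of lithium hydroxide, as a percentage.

32.59 %

n(HCl) = 0.03338 × 0.2587 = 8.635 × 10^-3 mol
Let x = n(LiOH), y = n(NaOH).
Titrant: 1x + 1y = 8.635 × 10^-3;  mass: 23.95x + 40.00y = 0.2835
Solving, x = 3.858 × 10^-3 mol, y = 4.778 × 10^-3 mol
mass of LiOH = 3.858 × 10^-3 × 23.95 = 0.09239 g
% LiOH = 0.09239 / 0.2835 × 100 = 32.59 %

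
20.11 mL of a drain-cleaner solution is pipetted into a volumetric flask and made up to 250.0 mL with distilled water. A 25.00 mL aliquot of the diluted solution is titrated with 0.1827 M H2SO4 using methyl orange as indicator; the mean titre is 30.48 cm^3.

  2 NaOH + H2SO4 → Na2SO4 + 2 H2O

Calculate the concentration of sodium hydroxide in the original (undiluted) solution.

5.538 M

n(H2SO4) = 0.03048 × 0.1827 = 5.569 × 10^-3 mol
From the 2:1 ratio, n(NaOH) in the aliquot = 2/1 × 5.569 × 10^-3 = 0.01114 mol
[NaOH]_dilute = 0.01114 / 0.02500 = 0.4455 mol/L
Dilution factor = 250.0 / 20.11 = 12.43
[NaOH]_stock = 0.4455 × 12.43 = 5.538 mol/L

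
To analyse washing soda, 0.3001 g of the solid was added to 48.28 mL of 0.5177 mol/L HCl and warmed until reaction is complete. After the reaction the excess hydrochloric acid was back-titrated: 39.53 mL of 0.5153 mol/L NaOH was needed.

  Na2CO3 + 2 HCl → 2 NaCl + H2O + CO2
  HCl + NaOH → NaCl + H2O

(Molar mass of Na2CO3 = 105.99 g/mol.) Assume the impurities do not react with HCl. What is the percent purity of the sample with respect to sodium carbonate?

81.67 %

n(HCl) added = 0.04828 × 0.5177 = 0.02499 mol
n(NaOH) used in back-titration = 0.03953 × 0.5153 = 0.02037 mol
n(HCl) left over = 0.02037 mol (1:1 ratio)
n(HCl) consumed by analyte = 0.02499 − 0.02037 = 4.625 × 10^-3 mol
From the 1:2 ratio, n(Na2CO3) = 1/2 × 4.625 × 10^-3 = 2.312 × 10^-3 mol
mass of Na2CO3 = 2.312 × 10^-3 × 105.99 = 0.2451 g
% Na2CO3 = 0.2451 / 0.3001 × 100 = 81.67 %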